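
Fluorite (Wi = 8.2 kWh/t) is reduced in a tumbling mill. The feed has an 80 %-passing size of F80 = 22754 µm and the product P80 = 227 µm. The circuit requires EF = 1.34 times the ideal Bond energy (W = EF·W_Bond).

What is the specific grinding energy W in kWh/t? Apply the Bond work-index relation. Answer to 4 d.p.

W = 10 Wi (P80^-0.5 − F80^-0.5)
1/√227 = 0.066372;  1/√22754 = 0.006629
W = 10·8.2·(0.066372 − 0.006629) = 4.8989 kWh/t
With EF = 1.34: W = 4.8989·1.34 = 6.5646 kWh/t

W = 6.5646 kWh/t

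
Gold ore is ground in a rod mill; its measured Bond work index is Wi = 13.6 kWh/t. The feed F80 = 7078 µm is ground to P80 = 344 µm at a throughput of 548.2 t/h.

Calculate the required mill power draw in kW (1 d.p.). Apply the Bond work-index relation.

W_Bond = 10·Wi·(1/√P₈₀ − 1/√F₈₀)
W = 10·13.6·(1/√344 − 1/√7078) = 10·13.6·(0.042030) = 5.7161 kWh/t
Power = W × throughput = 5.7161 kWh/t × 548.2 t/h = 3133.6 kW

P = 3133.6 kW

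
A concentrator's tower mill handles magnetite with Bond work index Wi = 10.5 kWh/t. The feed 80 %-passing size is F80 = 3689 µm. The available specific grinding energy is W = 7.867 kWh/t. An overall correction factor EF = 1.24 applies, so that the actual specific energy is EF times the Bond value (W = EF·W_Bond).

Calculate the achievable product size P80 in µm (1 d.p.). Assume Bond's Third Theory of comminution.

W = 10 Wi (1/√P80 − 1/√F80)  [Bond]
W_Bond = W / EF = 7.867 / 1.24 = 6.3444 kWh/t
1/√P80 = 1/√F80 + W_Bond/(10·Wi)
  = 6.3444/(10·10.5) + 1/√3689 = 0.060422 + 0.016464 = 0.076887
P80 = (1/0.076887)² = 13.0061² = 169.16 µm

P80 = 169.2 µm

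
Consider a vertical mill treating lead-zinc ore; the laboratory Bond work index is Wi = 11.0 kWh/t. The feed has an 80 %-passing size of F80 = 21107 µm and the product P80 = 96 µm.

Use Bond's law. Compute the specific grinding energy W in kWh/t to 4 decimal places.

W = 10.4697 kWh/t

W = 10 Wi (P80^-0.5 − F80^-0.5)
1/√96 = 0.102062;  1/√21107 = 0.006883
W = 10·11.0·(0.102062 − 0.006883) = 10.4697 kWh/t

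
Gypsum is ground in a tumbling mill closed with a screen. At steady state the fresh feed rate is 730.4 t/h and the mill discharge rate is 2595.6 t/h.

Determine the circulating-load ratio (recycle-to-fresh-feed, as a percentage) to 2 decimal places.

Mill node: discharge = fresh + recycle.
R = M − F = 2595.6 − 730.4 = 1865.2 t/h
CL = 100·R/F = 100·1865.2/730.4 = 255.37 %

CL = 255.37 %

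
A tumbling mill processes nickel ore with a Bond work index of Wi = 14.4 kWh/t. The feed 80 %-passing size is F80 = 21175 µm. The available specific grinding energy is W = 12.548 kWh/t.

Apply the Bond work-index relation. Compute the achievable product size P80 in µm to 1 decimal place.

P80 = 113.1 µm

W = 10·Wi·[P80^(−½) − F80^(−½)]
1/√P80 = 1/√F80 + W/(10·Wi)
  = 12.5480/(10·14.4) + 1/√21175 = 0.087139 + 0.006872 = 0.094011
P80 = (1/0.094011)² = 10.6371² = 113.15 µm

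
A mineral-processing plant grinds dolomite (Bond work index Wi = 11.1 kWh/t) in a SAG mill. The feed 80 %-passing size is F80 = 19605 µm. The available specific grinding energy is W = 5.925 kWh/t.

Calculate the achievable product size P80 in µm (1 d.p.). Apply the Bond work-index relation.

W = 10 Wi (1/√P80 − 1/√F80)  [Bond]
⇒ 1/√P80 = W/(10·Wi) + 1/√F80
  = 5.9250/(10·11.1) + 1/√19605 = 0.053378 + 0.007142 = 0.060520
P80 = (1/0.060520)² = 16.5234² = 273.02 µm

P80 = 273.0 µm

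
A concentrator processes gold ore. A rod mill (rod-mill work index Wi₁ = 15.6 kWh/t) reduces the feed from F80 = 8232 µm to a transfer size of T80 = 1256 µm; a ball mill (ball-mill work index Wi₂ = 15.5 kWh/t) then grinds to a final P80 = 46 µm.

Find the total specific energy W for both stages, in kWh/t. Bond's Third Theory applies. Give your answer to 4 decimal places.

Bond: W = 10·Wi·(1/√P80 − 1/√F80)
Stage 1 (8232→1256 µm, Wi₁=15.6): W₁ = 10·15.6·(0.028217 − 0.011022) = 2.6824 kWh/t
Stage 2 (1256→46 µm, Wi₂=15.5): W₂ = 10·15.5·(0.147442 − 0.028217) = 18.4799 kWh/t
W = W₁ + W₂ = 2.6824 + 18.4799 = 21.1623 kWh/t

W = 21.1623 kWh/t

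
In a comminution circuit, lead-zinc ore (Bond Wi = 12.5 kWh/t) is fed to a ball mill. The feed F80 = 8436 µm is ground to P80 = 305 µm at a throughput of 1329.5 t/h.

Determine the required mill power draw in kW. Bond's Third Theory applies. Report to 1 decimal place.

W = 10·Wi·[P80^(−½) − F80^(−½)]
W = 10·12.5·(1/√305 − 1/√8436) = 10·12.5·(0.046372) = 5.7965 kWh/t
Power = W × throughput = 5.7965 kWh/t × 1329.5 t/h = 7706.5 kW

P = 7706.5 kW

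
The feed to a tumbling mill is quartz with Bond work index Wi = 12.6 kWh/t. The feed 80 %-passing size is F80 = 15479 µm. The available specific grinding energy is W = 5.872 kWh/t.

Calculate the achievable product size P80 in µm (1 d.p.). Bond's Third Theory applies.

P80 = 334.9 µm

Bond:  W = 10 Wi (1/√P − 1/√F)
⇒ 1/√P80 = W/(10 Wi) + 1/√F80
  = 5.8720/(10·12.6) + 1/√15479 = 0.046603 + 0.008038 = 0.054641
P80 = (1/0.054641)² = 18.3013² = 334.94 µm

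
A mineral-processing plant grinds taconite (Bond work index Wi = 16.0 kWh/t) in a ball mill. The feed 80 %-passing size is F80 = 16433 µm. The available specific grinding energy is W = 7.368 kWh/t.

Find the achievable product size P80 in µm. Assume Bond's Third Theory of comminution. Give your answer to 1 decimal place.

P80 = 344.8 µm

W = 10 Wi / √P80 − 10 Wi / √F80
⇒ 1/√P80 = W/(10·Wi) + 1/√F80
  = 7.3680/(10·16.0) + 1/√16433 = 0.046050 + 0.007801 = 0.053851
P80 = (1/0.053851)² = 18.5698² = 344.84 µm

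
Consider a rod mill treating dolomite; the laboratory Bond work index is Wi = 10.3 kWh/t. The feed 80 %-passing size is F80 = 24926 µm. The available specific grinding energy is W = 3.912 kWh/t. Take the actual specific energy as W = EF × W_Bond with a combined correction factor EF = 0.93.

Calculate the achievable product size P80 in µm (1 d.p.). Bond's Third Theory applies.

P80 = 449.4 µm

Bond:  W = 10 Wi (1/√P − 1/√F)
W_Bond = W / EF = 3.912 / 0.93 = 4.2065 kWh/t
P80^-0.5 = F80^-0.5 + W_Bond/(10 Wi)
  = 4.2065/(10·10.3) + 1/√24926 = 0.040839 + 0.006334 = 0.047173
P80 = (1/0.047173)² = 21.1984² = 449.37 µm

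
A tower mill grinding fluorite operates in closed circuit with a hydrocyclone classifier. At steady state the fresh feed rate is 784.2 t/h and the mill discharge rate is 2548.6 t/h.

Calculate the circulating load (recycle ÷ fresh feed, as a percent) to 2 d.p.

CL = 224.99 %

Mill node: discharge = fresh + recycle.
R = M − F = 2548.6 − 784.2 = 1764.4 t/h
CL = 100·R/F = 100·1764.4/784.2 = 224.99 %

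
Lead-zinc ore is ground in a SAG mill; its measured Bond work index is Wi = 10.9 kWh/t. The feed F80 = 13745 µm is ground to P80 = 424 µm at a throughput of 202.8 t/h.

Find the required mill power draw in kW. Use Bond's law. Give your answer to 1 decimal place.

W_Bond = 10·Wi·(1/√P₈₀ − 1/√F₈₀)
W = 10·10.9·(1/√424 − 1/√13745) = 10·10.9·(0.040035) = 4.3638 kWh/t
P = W·T = 4.3638·202.8 = 885.0 kW

P = 885.0 kW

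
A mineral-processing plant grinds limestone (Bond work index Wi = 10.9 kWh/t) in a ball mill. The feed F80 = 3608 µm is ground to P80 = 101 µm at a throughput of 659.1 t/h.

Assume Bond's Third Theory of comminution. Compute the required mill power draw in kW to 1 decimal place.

P = 5952.5 kW

W = 10 Wi (P80^-0.5 − F80^-0.5)
W = 10·10.9·(1/√101 − 1/√3608) = 10·10.9·(0.082856) = 9.0313 kWh/t
Mill draw = 9.0313 × 659.1 = 5952.5 kW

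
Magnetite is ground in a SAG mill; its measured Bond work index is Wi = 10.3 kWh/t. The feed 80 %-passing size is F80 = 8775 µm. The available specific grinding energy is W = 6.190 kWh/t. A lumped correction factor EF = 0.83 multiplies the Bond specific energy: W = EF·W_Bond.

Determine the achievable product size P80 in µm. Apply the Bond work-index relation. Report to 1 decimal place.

W = 10·Wi·[P80^(−½) − F80^(−½)]
W_Bond = W / EF = 6.190 / 0.83 = 7.4578 kWh/t
⇒ 1/√P80 = W_Bond/(10 Wi) + 1/√F80
  = 7.4578/(10·10.3) + 1/√8775 = 0.072406 + 0.010675 = 0.083081
P80 = (1/0.083081)² = 12.0364² = 144.87 µm

P80 = 144.9 µm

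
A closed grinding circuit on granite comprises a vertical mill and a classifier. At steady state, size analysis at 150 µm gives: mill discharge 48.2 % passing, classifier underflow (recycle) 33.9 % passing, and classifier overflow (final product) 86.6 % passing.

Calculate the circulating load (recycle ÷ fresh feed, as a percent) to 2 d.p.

CL = 268.53 %

Balance %-passing 150 µm (r = R/F):
(1+r)d = ru + o → r = (o−d)/(d−u)
r = (86.6 − 48.2)/(48.2 − 33.9) = 38.4/14.3 = 2.6853
CL = 100·r = 268.53 %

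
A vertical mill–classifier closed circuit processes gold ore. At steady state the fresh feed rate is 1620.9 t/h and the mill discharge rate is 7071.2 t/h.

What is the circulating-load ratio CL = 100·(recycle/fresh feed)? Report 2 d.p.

CL = 336.25 %

M = F + R at steady state, so:
R = M − F = 7071.2 − 1620.9 = 5450.3 t/h
CL = 100·R/F = 100·5450.3/1620.9 = 336.25 %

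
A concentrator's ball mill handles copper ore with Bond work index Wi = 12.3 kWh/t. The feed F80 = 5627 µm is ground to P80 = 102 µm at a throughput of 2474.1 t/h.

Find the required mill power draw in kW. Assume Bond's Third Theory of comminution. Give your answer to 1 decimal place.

P = 26074.8 kW

W = 10 Wi (P80^-0.5 − F80^-0.5)
W = 10·12.3·(1/√102 − 1/√5627) = 10·12.3·(0.085684) = 10.5391 kWh/t
P_mill = W·ṁ = 10.5391·2474.1 = 26074.8 kW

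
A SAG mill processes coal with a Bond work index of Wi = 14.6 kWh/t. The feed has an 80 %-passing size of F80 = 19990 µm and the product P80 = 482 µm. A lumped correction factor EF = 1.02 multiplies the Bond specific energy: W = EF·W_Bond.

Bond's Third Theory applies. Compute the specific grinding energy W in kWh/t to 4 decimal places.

W = 5.7298 kWh/t

W = 10 Wi (1/√P80 − 1/√F80)  [Bond]
1/√482 = 0.045549;  1/√19990 = 0.007073
W = 10·14.6·(0.045549 − 0.007073) = 5.6175 kWh/t
W_actual = 1.02 × 5.6175 = 5.7298 kWh/t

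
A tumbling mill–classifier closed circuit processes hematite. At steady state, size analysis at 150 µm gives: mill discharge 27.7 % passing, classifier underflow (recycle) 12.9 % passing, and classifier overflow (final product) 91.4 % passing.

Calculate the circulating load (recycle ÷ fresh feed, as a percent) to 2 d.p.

CL = 430.41 %

Classifier node, passing 150 µm:
(1+r)d = ru + o → r = (o−d)/(d−u)
r = (91.4 − 27.7)/(27.7 − 12.9) = 63.7/14.8 = 4.3041
CL = 100·r = 430.41 %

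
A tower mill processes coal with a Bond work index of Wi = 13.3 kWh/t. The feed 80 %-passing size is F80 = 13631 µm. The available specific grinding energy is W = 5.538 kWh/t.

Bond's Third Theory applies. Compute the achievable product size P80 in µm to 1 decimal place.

P80 = 396.8 µm

Bond:  W = 10 Wi (1/√P − 1/√F)
P80^(−½) = W/(10 Wi) + F80^(−½)
  = 5.5380/(10·13.3) + 1/√13631 = 0.041639 + 0.008565 = 0.050204
P80 = (1/0.050204)² = 19.9186² = 396.75 µm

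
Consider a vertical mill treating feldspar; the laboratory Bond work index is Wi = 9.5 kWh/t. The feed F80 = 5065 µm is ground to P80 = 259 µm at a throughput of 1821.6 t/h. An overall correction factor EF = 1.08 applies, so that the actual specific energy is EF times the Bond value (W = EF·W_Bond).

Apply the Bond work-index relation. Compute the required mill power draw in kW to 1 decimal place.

P = 8987.1 kW

W = 10·Wi·[P80^(−½) − F80^(−½)]
W = 10·9.5·(1/√259 − 1/√5065) = 10·9.5·(0.048086) = 4.5682 kWh/t
Apply correction: 4.5682 × 1.08 = 4.9336 kWh/t
P_mill = W·ṁ = 4.9336·1821.6 = 8987.1 kW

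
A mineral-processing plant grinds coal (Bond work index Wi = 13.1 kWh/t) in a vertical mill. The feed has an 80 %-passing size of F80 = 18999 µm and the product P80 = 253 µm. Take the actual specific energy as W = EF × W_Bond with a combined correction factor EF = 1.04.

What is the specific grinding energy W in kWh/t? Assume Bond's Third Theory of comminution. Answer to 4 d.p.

W = 7.5769 kWh/t

W = 10 Wi (P80^-0.5 − F80^-0.5)
1/√253 = 0.062869;  1/√18999 = 0.007255
W = 10·13.1·(0.062869 − 0.007255) = 7.2855 kWh/t
With EF = 1.04: W = 7.2855·1.04 = 7.5769 kWh/t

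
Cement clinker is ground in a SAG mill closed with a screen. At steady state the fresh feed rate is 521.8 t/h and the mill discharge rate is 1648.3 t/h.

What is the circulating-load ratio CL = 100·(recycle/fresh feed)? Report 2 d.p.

CL = 215.89 %

Discharge = new feed + return, hence
R = M − F = 1648.3 − 521.8 = 1126.5 t/h
CL = 100·R/F = 100·1126.5/521.8 = 215.89 %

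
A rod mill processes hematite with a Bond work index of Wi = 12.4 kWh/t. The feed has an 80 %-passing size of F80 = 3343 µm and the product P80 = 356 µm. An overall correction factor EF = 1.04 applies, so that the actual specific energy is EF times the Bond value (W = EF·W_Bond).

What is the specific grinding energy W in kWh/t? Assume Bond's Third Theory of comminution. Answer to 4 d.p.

W = 10 Wi (P80^-0.5 − F80^-0.5)
1/√356 = 0.053000;  1/√3343 = 0.017295
W = 10·12.4·(0.053000 − 0.017295) = 4.4274 kWh/t
With EF = 1.04: W = 4.4274·1.04 = 4.6044 kWh/t

W = 4.6044 kWh/t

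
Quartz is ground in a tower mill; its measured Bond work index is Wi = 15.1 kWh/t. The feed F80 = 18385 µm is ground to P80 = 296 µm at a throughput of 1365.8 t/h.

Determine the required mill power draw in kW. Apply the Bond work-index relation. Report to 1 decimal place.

W = 10 Wi (1/√P80 − 1/√F80)  [Bond]
W = 10·15.1·(1/√296 − 1/√18385) = 10·15.1·(0.050749) = 7.6631 kWh/t
Mill draw = 7.6631 × 1365.8 = 10466.2 kW

P = 10466.2 kW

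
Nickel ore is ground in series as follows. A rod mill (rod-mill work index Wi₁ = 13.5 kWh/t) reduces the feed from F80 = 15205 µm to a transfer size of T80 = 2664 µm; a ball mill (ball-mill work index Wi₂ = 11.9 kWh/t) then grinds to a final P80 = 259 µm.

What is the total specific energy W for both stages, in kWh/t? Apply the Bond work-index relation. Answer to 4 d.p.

Bond:  W = 10 Wi (1/√P − 1/√F)
Stage 1 (15205→2664 µm, Wi₁=13.5): W₁ = 10·13.5·(0.019375 − 0.008110) = 1.5208 kWh/t
Stage 2 (2664→259 µm, Wi₂=11.9): W₂ = 10·11.9·(0.062137 − 0.019375) = 5.0887 kWh/t
W = W₁ + W₂ = 1.5208 + 5.0887 = 6.6095 kWh/t

W = 6.6095 kWh/t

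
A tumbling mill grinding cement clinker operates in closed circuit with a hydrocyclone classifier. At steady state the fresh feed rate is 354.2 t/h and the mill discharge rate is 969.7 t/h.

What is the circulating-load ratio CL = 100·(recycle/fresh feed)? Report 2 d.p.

Mill node: discharge = fresh + recycle.
R = M − F = 969.7 − 354.2 = 615.5 t/h
CL = 100·R/F = 100·615.5/354.2 = 173.77 %

CL = 173.77 %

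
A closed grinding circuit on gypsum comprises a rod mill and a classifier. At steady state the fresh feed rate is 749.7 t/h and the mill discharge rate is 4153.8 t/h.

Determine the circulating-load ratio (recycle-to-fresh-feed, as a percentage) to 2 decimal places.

CL = 454.06 %

M = F + R at steady state, so:
R = M − F = 4153.8 − 749.7 = 3404.1 t/h
CL = 100·R/F = 100·3404.1/749.7 = 454.06 %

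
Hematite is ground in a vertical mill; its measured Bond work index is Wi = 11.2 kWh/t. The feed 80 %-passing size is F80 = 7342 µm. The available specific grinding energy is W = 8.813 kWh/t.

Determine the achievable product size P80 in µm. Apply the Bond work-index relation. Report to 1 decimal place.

P80 = 122.5 µm

W = 10·Wi·(P80^(-½) − F80^(-½))
P80^-0.5 = F80^-0.5 + W/(10 Wi)
  = 8.8130/(10·11.2) + 1/√7342 = 0.078688 + 0.011671 = 0.090358
P80 = (1/0.090358)² = 11.0671² = 122.48 µm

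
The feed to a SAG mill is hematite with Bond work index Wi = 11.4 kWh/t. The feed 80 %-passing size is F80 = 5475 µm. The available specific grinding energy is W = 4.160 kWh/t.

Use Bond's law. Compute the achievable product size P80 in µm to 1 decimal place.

W = 10 Wi (P80^-0.5 − F80^-0.5)
P80^-0.5 = F80^-0.5 + W/(10 Wi)
  = 4.1600/(10·11.4) + 1/√5475 = 0.036491 + 0.013515 = 0.050006
P80 = (1/0.050006)² = 19.9976² = 399.90 µm

P80 = 399.9 µm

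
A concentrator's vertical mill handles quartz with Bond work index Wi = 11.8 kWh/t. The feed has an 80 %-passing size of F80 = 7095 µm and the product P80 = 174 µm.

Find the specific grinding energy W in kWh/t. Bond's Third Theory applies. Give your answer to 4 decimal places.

W = 7.5447 kWh/t

W = 10·Wi·(P80^(-½) − F80^(-½))
1/√174 = 0.075810;  1/√7095 = 0.011872
W = 10·11.8·(0.075810 − 0.011872) = 7.5447 kWh/t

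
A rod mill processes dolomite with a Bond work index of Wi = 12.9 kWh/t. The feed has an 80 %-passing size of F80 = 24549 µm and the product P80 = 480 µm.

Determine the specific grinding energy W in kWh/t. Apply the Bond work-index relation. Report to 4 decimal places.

W_Bond = 10·Wi·(1/√P₈₀ − 1/√F₈₀)
1/√480 = 0.045644;  1/√24549 = 0.006382
W = 10·12.9·(0.045644 − 0.006382) = 5.0647 kWh/t

W = 5.0647 kWh/t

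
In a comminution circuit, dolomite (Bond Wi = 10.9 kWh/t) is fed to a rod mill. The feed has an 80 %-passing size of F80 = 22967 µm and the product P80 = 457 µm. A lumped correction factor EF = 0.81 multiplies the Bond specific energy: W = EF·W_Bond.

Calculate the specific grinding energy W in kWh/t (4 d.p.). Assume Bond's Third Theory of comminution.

Bond:  W = 10 Wi (1/√P − 1/√F)
1/√457 = 0.046778;  1/√22967 = 0.006599
W = 10·10.9·(0.046778 − 0.006599) = 4.3796 kWh/t
Corrected W = EF·W_Bond = 0.81·4.3796 = 3.5474 kWh/t

W = 3.5474 kWh/t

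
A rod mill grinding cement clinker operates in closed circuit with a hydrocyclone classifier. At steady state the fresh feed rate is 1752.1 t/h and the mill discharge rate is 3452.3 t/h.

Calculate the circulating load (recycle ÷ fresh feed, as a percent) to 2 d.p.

Mill node: discharge = fresh + recycle.
R = M − F = 3452.3 − 1752.1 = 1700.2 t/h
CL = 100·R/F = 100·1700.2/1752.1 = 97.04 %

CL = 97.04 %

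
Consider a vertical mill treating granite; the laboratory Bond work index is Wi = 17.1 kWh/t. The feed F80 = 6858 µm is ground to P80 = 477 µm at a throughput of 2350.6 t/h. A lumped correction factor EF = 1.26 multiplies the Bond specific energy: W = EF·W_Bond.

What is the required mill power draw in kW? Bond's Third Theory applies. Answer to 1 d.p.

Bond: W = 10·Wi·(1/√P80 − 1/√F80)
W = 10·17.1·(1/√477 − 1/√6858) = 10·17.1·(0.033711) = 5.7647 kWh/t
Corrected W = EF·W_Bond = 1.26·5.7647 = 7.2635 kWh/t
Mill draw = 7.2635 × 2350.6 = 17073.5 kW

P = 17073.5 kW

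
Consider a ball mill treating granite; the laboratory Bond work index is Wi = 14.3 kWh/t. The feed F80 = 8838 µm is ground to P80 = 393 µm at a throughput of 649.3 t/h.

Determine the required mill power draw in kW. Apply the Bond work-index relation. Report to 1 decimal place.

W = 10·Wi·[P80^(−½) − F80^(−½)]
W = 10·14.3·(1/√393 − 1/√8838) = 10·14.3·(0.039806) = 5.6923 kWh/t
Mill draw = 5.6923 × 649.3 = 3696.0 kW

P = 3696.0 kW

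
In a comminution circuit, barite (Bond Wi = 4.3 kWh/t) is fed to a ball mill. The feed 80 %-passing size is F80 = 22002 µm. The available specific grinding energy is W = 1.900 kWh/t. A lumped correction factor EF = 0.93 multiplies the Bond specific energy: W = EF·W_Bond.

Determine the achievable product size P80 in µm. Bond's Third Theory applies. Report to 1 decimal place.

W_Bond = 10·Wi·(1/√P₈₀ − 1/√F₈₀)
W_Bond = W / EF = 1.900 / 0.93 = 2.0430 kWh/t
⇒ 1/√P80 = W_Bond/(10·Wi) + 1/√F80
  = 2.0430/(10·4.3) + 1/√22002 = 0.047512 + 0.006742 = 0.054254
P80 = (1/0.054254)² = 18.4320² = 339.74 µm

P80 = 339.7 µm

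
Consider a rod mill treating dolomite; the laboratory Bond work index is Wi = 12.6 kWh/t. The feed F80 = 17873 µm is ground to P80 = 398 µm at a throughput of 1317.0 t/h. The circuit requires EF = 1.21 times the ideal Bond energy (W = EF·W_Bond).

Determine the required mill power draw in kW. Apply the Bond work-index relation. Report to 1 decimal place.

P = 8562.8 kW

W = 10 Wi (1/√P80 − 1/√F80)  [Bond]
W = 10·12.6·(1/√398 − 1/√17873) = 10·12.6·(0.042645) = 5.3733 kWh/t
Corrected W = EF·W_Bond = 1.21·5.3733 = 6.5017 kWh/t
Mill draw = 6.5017 × 1317.0 = 8562.8 kW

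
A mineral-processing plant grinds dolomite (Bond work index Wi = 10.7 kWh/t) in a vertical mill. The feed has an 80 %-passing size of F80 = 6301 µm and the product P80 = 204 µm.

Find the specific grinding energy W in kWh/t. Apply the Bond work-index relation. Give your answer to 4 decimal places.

W = 6.1435 kWh/t

W = 10·Wi·[P80^(−½) − F80^(−½)]
1/√204 = 0.070014;  1/√6301 = 0.012598
W = 10·10.7·(0.070014 − 0.012598) = 6.1435 kWh/t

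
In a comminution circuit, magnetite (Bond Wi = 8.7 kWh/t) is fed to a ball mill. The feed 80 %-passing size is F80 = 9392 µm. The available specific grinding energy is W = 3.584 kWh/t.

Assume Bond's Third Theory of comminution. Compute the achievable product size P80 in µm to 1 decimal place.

W = 10 Wi / √P80 − 10 Wi / √F80
P80^(−½) = W/(10 Wi) + F80^(−½)
  = 3.5840/(10·8.7) + 1/√9392 = 0.041195 + 0.010319 = 0.051514
P80 = (1/0.051514)² = 19.4122² = 376.83 µm

P80 = 376.8 µm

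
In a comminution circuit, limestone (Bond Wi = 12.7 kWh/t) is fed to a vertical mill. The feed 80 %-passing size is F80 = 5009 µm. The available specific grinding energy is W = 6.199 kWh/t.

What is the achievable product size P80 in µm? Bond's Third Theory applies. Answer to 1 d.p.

P80 = 252.4 µm

W = 10 Wi (P80^-0.5 − F80^-0.5)
⇒ 1/√P80 = W/(10 Wi) + 1/√F80
  = 6.1990/(10·12.7) + 1/√5009 = 0.048811 + 0.014129 = 0.062940
P80 = (1/0.062940)² = 15.8880² = 252.43 µm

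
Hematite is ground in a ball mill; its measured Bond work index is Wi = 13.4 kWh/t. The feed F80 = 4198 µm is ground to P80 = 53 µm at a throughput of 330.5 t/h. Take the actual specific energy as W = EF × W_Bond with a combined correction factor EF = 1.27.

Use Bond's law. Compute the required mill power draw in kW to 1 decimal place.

W = 10·Wi·(P80^(-½) − F80^(-½))
W = 10·13.4·(1/√53 − 1/√4198) = 10·13.4·(0.121927) = 16.3382 kWh/t
Apply correction: 16.3382 × 1.27 = 20.7495 kWh/t
P_mill = W·ṁ = 20.7495·330.5 = 6857.7 kW

P = 6857.7 kW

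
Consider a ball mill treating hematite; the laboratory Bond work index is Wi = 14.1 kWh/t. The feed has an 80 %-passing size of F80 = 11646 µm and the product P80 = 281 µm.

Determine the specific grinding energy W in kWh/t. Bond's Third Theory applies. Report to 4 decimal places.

W = 7.1048 kWh/t

Bond:  W = 10 Wi (1/√P − 1/√F)
1/√281 = 0.059655;  1/√11646 = 0.009266
W = 10·14.1·(0.059655 − 0.009266) = 7.1048 kWh/t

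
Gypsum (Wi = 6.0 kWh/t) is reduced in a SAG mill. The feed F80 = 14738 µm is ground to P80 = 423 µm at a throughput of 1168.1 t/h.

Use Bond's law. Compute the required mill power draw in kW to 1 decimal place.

P = 2830.4 kW

W = 10 Wi (1/√P80 − 1/√F80)  [Bond]
W = 10·6.0·(1/√423 − 1/√14738) = 10·6.0·(0.040384) = 2.4231 kWh/t
P = W·T = 2.4231·1168.1 = 2830.4 kW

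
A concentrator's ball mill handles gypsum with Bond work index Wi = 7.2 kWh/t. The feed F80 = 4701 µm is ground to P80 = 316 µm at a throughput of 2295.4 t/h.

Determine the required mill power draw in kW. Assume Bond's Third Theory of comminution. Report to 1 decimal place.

W = 10·Wi·(P80^(-½) − F80^(-½))
W = 10·7.2·(1/√316 − 1/√4701) = 10·7.2·(0.041669) = 3.0002 kWh/t
Mill draw = 3.0002 × 2295.4 = 6886.7 kW

P = 6886.7 kW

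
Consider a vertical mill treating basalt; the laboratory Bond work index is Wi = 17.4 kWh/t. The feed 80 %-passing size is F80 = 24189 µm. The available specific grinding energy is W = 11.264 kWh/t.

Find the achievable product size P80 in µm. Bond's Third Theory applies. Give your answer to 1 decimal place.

W = 10 Wi (P80^-0.5 − F80^-0.5)
⇒ 1/√P80 = W/(10·Wi) + 1/√F80
  = 11.2640/(10·17.4) + 1/√24189 = 0.064736 + 0.006430 = 0.071165
P80 = (1/0.071165)² = 14.0518² = 197.45 µm

P80 = 197.5 µm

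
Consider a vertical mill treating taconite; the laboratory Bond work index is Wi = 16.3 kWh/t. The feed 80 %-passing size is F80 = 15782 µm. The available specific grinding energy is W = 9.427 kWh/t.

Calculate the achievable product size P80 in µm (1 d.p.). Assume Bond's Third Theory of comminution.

W = 10 Wi / √P80 − 10 Wi / √F80
P80^(−½) = W/(10 Wi) + F80^(−½)
  = 9.4270/(10·16.3) + 1/√15782 = 0.057834 + 0.007960 = 0.065794
P80 = (1/0.065794)² = 15.1988² = 231.00 µm

P80 = 231.0 µm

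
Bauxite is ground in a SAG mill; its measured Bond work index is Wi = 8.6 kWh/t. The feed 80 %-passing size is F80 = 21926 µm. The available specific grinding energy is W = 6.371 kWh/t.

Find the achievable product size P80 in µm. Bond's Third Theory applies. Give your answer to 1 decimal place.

W = 10 Wi / √P80 − 10 Wi / √F80
P80^(−½) = W/(10 Wi) + F80^(−½)
  = 6.3710/(10·8.6) + 1/√21926 = 0.074081 + 0.006753 = 0.080835
P80 = (1/0.080835)² = 12.3709² = 153.04 µm

P80 = 153.0 µm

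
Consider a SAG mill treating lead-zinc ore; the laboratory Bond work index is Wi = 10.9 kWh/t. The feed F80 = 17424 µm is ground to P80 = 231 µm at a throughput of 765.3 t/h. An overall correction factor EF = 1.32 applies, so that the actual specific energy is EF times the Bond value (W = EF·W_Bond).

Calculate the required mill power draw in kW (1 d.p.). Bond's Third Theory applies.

W = 10·Wi·(P80^(-½) − F80^(-½))
W = 10·10.9·(1/√231 − 1/√17424) = 10·10.9·(0.058219) = 6.3459 kWh/t
W_actual = 1.32 × 6.3459 = 8.3766 kWh/t
P = W·T = 8.3766·765.3 = 6410.6 kW

P = 6410.6 kW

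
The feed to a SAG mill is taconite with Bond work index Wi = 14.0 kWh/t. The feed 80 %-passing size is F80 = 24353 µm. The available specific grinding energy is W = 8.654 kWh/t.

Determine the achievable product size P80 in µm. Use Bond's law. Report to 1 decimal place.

W = 10·Wi·(P80^(-½) − F80^(-½))
⇒ 1/√P80 = W/(10·Wi) + 1/√F80
  = 8.6540/(10·14.0) + 1/√24353 = 0.061814 + 0.006408 = 0.068222
P80 = (1/0.068222)² = 14.6580² = 214.86 µm

P80 = 214.9 µm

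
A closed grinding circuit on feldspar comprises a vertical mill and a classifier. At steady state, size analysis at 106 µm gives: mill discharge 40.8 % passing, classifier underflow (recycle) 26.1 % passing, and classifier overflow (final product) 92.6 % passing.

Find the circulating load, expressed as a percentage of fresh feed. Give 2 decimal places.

CL = 352.38 %

Let r = R/F. Size balance at 106 µm:
(1+r)d = ru + o → r = (o−d)/(d−u)
r = (92.6 − 40.8)/(40.8 − 26.1) = 51.8/14.7 = 3.5238
CL = 100·r = 352.38 %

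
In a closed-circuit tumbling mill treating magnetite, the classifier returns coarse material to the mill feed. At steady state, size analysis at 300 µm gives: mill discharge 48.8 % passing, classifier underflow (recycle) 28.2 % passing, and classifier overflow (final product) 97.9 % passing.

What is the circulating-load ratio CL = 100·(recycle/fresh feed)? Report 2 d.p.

CL = 238.35 %

Classifier node, passing 300 µm:
d + r·d = r·u + o → r(d−u) = o−d
r = (97.9 − 48.8)/(48.8 − 28.2) = 49.1/20.6 = 2.3835
CL = 100·r = 238.35 %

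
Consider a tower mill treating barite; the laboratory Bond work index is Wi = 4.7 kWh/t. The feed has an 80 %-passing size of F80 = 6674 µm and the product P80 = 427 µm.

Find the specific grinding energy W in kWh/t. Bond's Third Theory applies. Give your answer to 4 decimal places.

W = 1.6992 kWh/t

W = 10 Wi (1/√P80 − 1/√F80)  [Bond]
1/√427 = 0.048393;  1/√6674 = 0.012241
W = 10·4.7·(0.048393 − 0.012241) = 1.6992 kWh/t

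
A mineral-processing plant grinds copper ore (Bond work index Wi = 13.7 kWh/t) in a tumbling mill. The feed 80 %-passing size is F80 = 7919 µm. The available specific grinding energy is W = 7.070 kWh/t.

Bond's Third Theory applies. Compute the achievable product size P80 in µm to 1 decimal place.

W = 10·Wi·[P80^(−½) − F80^(−½)]
1/√P80 = 1/√F80 + W/(10·Wi)
  = 7.0700/(10·13.7) + 1/√7919 = 0.051606 + 0.011237 = 0.062843
P80 = (1/0.062843)² = 15.9126² = 253.21 µm

P80 = 253.2 µm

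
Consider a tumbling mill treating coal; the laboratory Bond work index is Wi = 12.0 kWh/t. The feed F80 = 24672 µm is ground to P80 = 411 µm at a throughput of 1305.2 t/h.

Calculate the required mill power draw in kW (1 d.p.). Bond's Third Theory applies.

W_Bond = 10·Wi·(1/√P₈₀ − 1/√F₈₀)
W = 10·12.0·(1/√411 − 1/√24672) = 10·12.0·(0.042960) = 5.1552 kWh/t
Power = W × throughput = 5.1552 kWh/t × 1305.2 t/h = 6728.6 kW

P = 6728.6 kW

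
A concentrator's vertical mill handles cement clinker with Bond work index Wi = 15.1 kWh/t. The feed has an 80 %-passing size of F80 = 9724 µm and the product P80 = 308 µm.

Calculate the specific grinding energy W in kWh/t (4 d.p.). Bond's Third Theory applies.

Bond: W = 10·Wi·(1/√P80 − 1/√F80)
1/√308 = 0.056980;  1/√9724 = 0.010141
W = 10·15.1·(0.056980 − 0.010141) = 7.0727 kWh/t

W = 7.0727 kWh/t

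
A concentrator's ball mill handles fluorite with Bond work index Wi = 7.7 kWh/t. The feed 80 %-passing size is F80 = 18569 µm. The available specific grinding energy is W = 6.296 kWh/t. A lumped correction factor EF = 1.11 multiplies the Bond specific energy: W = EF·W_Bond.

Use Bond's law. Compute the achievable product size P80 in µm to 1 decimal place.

Bond: W = 10·Wi·(1/√P80 − 1/√F80)
W_Bond = W / EF = 6.296 / 1.11 = 5.6721 kWh/t
⇒ 1/√P80 = W_Bond/(10 Wi) + 1/√F80
  = 5.6721/(10·7.7) + 1/√18569 = 0.073663 + 0.007338 = 0.081002
P80 = (1/0.081002)² = 12.3454² = 152.41 µm

P80 = 152.4 µm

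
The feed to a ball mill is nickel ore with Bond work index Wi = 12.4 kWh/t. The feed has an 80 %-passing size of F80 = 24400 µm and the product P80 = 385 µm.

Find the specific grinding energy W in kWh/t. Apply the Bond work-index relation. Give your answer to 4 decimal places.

W_Bond = 10·Wi·(1/√P₈₀ − 1/√F₈₀)
1/√385 = 0.050965;  1/√24400 = 0.006402
W = 10·12.4·(0.050965 − 0.006402) = 5.5258 kWh/t

W = 5.5258 kWh/t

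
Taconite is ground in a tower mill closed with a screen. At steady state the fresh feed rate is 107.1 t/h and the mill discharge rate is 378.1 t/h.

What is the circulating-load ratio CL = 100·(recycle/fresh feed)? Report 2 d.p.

Steady state: M = F + R.
R = M − F = 378.1 − 107.1 = 271.0 t/h
CL = 100·R/F = 100·271.0/107.1 = 253.03 %

CL = 253.03 %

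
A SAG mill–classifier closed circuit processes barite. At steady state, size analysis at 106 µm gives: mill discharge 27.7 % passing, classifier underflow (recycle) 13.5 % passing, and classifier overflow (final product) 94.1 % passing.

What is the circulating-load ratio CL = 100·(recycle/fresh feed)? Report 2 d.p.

Balance %-passing 106 µm (r = R/F):
(1+r)·d = r·u + o ⇒ r = (o−d)/(d−u)
r = (94.1 − 27.7)/(27.7 − 13.5) = 66.4/14.2 = 4.6761
CL = 100·r = 467.61 %

CL = 467.61 %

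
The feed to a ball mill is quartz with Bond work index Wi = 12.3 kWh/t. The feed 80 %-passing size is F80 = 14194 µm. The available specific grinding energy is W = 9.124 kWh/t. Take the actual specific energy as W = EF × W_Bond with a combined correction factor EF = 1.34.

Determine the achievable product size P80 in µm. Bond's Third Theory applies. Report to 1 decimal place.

P80 = 246.1 µm

W = 10·Wi·[P80^(−½) − F80^(−½)]
W_Bond = W / EF = 9.124 / 1.34 = 6.8090 kWh/t
P80^-0.5 = F80^-0.5 + W_Bond/(10 Wi)
  = 6.8090/(10·12.3) + 1/√14194 = 0.055357 + 0.008394 = 0.063751
P80 = (1/0.063751)² = 15.6860² = 246.05 µm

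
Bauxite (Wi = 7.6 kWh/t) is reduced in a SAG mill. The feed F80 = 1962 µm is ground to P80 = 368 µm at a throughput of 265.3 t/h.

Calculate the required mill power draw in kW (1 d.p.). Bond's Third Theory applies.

P = 595.9 kW

W = 10 Wi / √P80 − 10 Wi / √F80
W = 10·7.6·(1/√368 − 1/√1962) = 10·7.6·(0.029552) = 2.2460 kWh/t
P_mill = W·ṁ = 2.2460·265.3 = 595.9 kW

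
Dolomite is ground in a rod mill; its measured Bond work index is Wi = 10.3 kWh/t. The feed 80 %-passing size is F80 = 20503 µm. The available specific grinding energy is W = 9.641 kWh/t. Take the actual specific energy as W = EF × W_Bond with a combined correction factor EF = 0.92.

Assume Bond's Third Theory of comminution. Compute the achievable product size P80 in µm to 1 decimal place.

W = 10 Wi / √P80 − 10 Wi / √F80
W_Bond = W / EF = 9.641 / 0.92 = 10.4793 kWh/t
⇒ 1/√P80 = W_Bond/(10·Wi) + 1/√F80
  = 10.4793/(10·10.3) + 1/√20503 = 0.101741 + 0.006984 = 0.108725
P80 = (1/0.108725)² = 9.1975² = 84.59 µm

P80 = 84.6 µm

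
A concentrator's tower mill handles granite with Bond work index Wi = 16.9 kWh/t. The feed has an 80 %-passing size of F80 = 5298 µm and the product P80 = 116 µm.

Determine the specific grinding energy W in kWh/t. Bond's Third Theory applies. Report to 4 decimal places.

W = 13.3694 kWh/t

W = 10 Wi (P80^-0.5 − F80^-0.5)
1/√116 = 0.092848;  1/√5298 = 0.013739
W = 10·16.9·(0.092848 − 0.013739) = 13.3694 kWh/t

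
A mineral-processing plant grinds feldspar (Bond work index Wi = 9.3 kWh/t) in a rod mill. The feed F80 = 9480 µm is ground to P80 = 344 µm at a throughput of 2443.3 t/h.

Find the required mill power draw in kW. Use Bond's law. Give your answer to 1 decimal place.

P = 9917.5 kW

W = 10·Wi·(P80^(-½) − F80^(-½))
W = 10·9.3·(1/√344 − 1/√9480) = 10·9.3·(0.043646) = 4.0591 kWh/t
P = W·T = 4.0591·2443.3 = 9917.5 kW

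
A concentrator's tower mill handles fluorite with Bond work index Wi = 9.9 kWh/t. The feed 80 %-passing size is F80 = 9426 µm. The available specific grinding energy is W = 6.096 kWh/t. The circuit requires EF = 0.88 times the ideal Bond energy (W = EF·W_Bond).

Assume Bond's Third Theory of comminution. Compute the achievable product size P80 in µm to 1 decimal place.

P80 = 155.2 µm

Bond:  W = 10 Wi (1/√P − 1/√F)
W_Bond = W / EF = 6.096 / 0.88 = 6.9273 kWh/t
⇒ 1/√P80 = W_Bond/(10 Wi) + 1/√F80
  = 6.9273/(10·9.9) + 1/√9426 = 0.069972 + 0.010300 = 0.080272
P80 = (1/0.080272)² = 12.4576² = 155.19 µm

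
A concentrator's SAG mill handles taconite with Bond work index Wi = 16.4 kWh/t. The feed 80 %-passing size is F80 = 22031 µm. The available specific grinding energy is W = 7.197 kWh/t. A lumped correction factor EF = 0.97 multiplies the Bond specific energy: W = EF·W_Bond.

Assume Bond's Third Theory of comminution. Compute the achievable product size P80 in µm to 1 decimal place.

P80 = 370.1 µm

W = 10 Wi (P80^-0.5 − F80^-0.5)
W_Bond = W / EF = 7.197 / 0.97 = 7.4196 kWh/t
⇒ 1/√P80 = W_Bond/(10·Wi) + 1/√F80
  = 7.4196/(10·16.4) + 1/√22031 = 0.045241 + 0.006737 = 0.051979
P80 = (1/0.051979)² = 19.2387² = 370.13 µm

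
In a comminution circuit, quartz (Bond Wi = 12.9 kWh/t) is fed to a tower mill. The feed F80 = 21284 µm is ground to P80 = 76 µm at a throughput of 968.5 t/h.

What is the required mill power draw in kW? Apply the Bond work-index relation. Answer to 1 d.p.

Bond: W = 10·Wi·(1/√P80 − 1/√F80)
W = 10·12.9·(1/√76 − 1/√21284) = 10·12.9·(0.107853) = 13.9131 kWh/t
Power = W × throughput = 13.9131 kWh/t × 968.5 t/h = 13474.8 kW

P = 13474.8 kW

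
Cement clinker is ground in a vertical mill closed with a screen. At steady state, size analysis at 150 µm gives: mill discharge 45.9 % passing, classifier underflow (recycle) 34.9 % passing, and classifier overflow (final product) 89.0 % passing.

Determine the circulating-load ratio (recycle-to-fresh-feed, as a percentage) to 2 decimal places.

CL = 391.82 %

Let r = R/F. Size balance at 150 µm:
(1+r)d = ru + o → r = (o−d)/(d−u)
r = (89.0 − 45.9)/(45.9 − 34.9) = 43.1/11.0 = 3.9182
CL = 100·r = 391.82 %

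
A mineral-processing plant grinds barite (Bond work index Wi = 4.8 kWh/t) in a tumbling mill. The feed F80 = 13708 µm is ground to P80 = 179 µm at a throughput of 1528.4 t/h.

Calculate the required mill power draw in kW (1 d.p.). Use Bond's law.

P = 4856.8 kW

W = 10 Wi (P80^-0.5 − F80^-0.5)
W = 10·4.8·(1/√179 − 1/√13708) = 10·4.8·(0.066202) = 3.1777 kWh/t
P_mill = W·ṁ = 3.1777·1528.4 = 4856.8 kW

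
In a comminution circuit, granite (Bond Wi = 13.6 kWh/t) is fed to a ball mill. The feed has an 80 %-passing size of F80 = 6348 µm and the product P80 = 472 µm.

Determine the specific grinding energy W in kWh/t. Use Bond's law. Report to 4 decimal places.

W_Bond = 10·Wi·(1/√P₈₀ − 1/√F₈₀)
1/√472 = 0.046029;  1/√6348 = 0.012551
W = 10·13.6·(0.046029 − 0.012551) = 4.5530 kWh/t

W = 4.5530 kWh/t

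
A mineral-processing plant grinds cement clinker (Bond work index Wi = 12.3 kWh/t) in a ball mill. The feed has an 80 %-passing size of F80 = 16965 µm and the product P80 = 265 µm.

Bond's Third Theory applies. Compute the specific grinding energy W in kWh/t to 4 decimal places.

Bond: W = 10·Wi·(1/√P80 − 1/√F80)
1/√265 = 0.061430;  1/√16965 = 0.007678
W = 10·12.3·(0.061430 − 0.007678) = 6.6115 kWh/t

W = 6.6115 kWh/t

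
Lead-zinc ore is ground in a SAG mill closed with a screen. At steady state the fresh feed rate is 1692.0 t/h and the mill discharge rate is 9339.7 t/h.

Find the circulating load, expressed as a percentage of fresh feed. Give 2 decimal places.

CL = 451.99 %

Mill node: discharge = fresh + recycle.
R = M − F = 9339.7 − 1692.0 = 7647.7 t/h
CL = 100·R/F = 100·7647.7/1692.0 = 451.99 %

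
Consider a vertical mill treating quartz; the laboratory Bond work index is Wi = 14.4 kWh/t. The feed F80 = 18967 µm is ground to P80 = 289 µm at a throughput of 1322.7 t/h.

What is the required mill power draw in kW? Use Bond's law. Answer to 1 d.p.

Bond: W = 10·Wi·(1/√P80 − 1/√F80)
W = 10·14.4·(1/√289 − 1/√18967) = 10·14.4·(0.051562) = 7.4250 kWh/t
Power = W × throughput = 7.4250 kWh/t × 1322.7 t/h = 9821.0 kW

P = 9821.0 kW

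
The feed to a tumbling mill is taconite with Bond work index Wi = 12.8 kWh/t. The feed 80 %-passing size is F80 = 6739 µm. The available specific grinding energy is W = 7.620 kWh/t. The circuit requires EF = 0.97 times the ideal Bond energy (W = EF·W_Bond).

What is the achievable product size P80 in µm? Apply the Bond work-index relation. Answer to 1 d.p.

Bond:  W = 10 Wi (1/√P − 1/√F)
W_Bond = W / EF = 7.620 / 0.97 = 7.8557 kWh/t
P80^(−½) = W_Bond/(10 Wi) + F80^(−½)
  = 7.8557/(10·12.8) + 1/√6739 = 0.061372 + 0.012182 = 0.073554
P80 = (1/0.073554)² = 13.5955² = 184.84 µm

P80 = 184.8 µm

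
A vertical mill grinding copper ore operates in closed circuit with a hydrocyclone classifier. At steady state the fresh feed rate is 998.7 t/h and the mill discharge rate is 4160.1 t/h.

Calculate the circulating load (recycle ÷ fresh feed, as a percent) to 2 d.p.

CL = 316.55 %

M = F + R at steady state, so:
R = M − F = 4160.1 − 998.7 = 3161.4 t/h
CL = 100·R/F = 100·3161.4/998.7 = 316.55 %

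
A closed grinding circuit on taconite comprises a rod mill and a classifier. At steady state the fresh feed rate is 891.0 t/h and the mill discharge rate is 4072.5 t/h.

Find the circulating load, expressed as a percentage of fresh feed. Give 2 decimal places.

M = F + R at steady state, so:
R = M − F = 4072.5 − 891.0 = 3181.5 t/h
CL = 100·R/F = 100·3181.5/891.0 = 357.07 %

CL = 357.07 %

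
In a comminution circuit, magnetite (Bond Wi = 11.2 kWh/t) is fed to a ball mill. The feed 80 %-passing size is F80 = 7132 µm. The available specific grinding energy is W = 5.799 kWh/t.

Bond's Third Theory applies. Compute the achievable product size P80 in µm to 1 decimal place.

P80 = 247.1 µm

Bond:  W = 10 Wi (1/√P − 1/√F)
⇒ 1/√P80 = W/(10 Wi) + 1/√F80
  = 5.7990/(10·11.2) + 1/√7132 = 0.051777 + 0.011841 = 0.063618
P80 = (1/0.063618)² = 15.7188² = 247.08 µm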